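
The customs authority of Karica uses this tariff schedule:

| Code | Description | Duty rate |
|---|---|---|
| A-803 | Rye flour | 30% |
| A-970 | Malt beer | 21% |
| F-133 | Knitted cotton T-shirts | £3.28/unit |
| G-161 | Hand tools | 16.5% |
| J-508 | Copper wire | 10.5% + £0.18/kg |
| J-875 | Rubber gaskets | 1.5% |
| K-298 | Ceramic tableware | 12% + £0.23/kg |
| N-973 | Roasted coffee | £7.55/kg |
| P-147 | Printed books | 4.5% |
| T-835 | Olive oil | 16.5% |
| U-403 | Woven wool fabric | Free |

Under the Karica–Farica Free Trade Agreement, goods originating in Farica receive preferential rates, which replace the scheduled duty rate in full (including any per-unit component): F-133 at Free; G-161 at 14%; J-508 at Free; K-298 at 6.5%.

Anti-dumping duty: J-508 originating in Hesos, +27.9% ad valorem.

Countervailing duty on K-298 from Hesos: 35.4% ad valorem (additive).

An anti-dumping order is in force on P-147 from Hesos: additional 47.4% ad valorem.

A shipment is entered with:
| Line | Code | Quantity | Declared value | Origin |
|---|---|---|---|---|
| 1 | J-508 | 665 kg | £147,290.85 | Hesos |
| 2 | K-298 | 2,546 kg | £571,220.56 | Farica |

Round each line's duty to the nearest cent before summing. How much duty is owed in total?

Line 1 (J-508, Hesos, 665 kg, £147,290.85):
Base rate for J-508 is 10.5% + £0.18/kg.
J-508 has an FTA preferential rate, but origin Hesos is not Farica; base rate stands.
Additional duty on J-508 from Hesos: +27.9%. Applied ad valorem rate: 10.5% + 27.9% = 38.4%.
Duty = £147,290.85 × 38.4% + 665 × £0.18 = £56,679.39.
Line 2 (K-298, Farica, 2,546 kg, £571,220.56):
Base rate for K-298 is 12% + £0.23/kg.
Origin Farica qualifies under the Karica–Farica agreement and K-298 is covered: preferential rate 6.5% applies instead.
The additional-duty order on K-298 targets Hesos, not Farica; it does not apply.
Duty = £571,220.56 × 6.5% = £37,129.34.
Total = £56,679.39 + £37,129.34 = £93,808.73.

£93,808.73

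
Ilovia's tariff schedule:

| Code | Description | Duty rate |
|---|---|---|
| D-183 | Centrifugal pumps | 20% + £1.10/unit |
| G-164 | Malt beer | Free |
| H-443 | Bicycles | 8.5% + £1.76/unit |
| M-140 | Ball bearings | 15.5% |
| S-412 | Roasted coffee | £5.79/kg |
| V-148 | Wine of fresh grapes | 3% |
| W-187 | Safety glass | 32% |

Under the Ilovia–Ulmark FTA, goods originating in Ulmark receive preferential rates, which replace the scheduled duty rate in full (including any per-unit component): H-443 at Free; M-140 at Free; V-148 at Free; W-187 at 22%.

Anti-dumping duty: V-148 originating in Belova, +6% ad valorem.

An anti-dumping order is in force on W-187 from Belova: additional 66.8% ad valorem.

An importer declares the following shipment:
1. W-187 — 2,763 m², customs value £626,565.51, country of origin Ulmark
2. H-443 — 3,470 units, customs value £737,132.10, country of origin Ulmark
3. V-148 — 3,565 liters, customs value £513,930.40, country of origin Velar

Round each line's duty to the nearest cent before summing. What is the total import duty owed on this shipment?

£153,262.32

Line 1 (W-187, Ulmark, 2,763 m², £626,565.51):
Base rate for W-187 is 32%.
Origin Ulmark qualifies under the Ilovia–Ulmark agreement and W-187 is covered: preferential rate 22% applies instead.
The additional-duty order on W-187 targets Belova, not Ulmark; it does not apply.
Duty = £626,565.51 × 22% = £137,844.41.
Line 2 (H-443, Ulmark, 3,470 units, £737,132.10):
Base rate for H-443 is 8.5% + £1.76/unit.
Origin Ulmark qualifies under the Ilovia–Ulmark agreement and H-443 is covered: preferential rate Free applies instead.
Duty = £737,132.10 × 0% = £0.00.
Line 3 (V-148, Velar, 3,565 liters, £513,930.40):
Base rate for V-148 is 3%.
V-148 has an FTA preferential rate, but origin Velar is not Ulmark; base rate stands.
The additional-duty order on V-148 targets Belova, not Velar; it does not apply.
Duty = £513,930.40 × 3% = £15,417.91.
Total = £137,844.41 + £0.00 + £15,417.91 = £153,262.32.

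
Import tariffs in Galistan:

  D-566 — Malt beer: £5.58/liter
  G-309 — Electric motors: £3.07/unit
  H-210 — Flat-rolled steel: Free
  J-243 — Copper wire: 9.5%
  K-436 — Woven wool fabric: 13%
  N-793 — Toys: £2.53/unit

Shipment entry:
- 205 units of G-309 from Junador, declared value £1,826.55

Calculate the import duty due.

£629.35

Line 1 (G-309, Junador, 205 units, £1,826.55):
Base rate for G-309 is £3.07/unit.
Duty = 205 × £3.07 = £629.35.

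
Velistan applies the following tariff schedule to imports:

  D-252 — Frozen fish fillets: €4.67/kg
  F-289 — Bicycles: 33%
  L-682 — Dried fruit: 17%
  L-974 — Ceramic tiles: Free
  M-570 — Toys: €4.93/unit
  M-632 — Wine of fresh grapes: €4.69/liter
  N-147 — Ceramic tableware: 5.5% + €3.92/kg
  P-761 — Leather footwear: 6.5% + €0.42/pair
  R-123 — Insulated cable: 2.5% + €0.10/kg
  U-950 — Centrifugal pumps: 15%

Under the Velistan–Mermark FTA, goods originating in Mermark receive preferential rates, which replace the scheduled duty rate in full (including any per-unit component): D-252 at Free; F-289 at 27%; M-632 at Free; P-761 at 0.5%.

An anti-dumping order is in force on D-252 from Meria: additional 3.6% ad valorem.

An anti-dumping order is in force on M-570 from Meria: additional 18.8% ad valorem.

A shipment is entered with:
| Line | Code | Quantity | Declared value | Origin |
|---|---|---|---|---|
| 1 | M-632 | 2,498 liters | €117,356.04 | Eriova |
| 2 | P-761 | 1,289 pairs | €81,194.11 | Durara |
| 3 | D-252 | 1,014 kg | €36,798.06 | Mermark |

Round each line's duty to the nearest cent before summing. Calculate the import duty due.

Line 1 (M-632, Eriova, 2,498 liters, €117,356.04):
Base rate for M-632 is €4.69/liter.
M-632 has an FTA preferential rate, but origin Eriova is not Mermark; base rate stands.
Duty = 2,498 × €4.69 = €11,715.62.
Line 2 (P-761, Durara, 1,289 pairs, €81,194.11):
Base rate for P-761 is 6.5% + €0.42/pair.
P-761 has an FTA preferential rate, but origin Durara is not Mermark; base rate stands.
Duty = €81,194.11 × 6.5% + 1,289 × €0.42 = €5,819.00.
Line 3 (D-252, Mermark, 1,014 kg, €36,798.06):
Base rate for D-252 is €4.67/kg.
Origin Mermark qualifies under the Velistan–Mermark agreement and D-252 is covered: preferential rate Free applies instead.
The additional-duty order on D-252 targets Meria, not Mermark; it does not apply.
Duty = €36,798.06 × 0% = €0.00.
Total = €11,715.62 + €5,819.00 + €0.00 = €17,534.62.

€17,534.62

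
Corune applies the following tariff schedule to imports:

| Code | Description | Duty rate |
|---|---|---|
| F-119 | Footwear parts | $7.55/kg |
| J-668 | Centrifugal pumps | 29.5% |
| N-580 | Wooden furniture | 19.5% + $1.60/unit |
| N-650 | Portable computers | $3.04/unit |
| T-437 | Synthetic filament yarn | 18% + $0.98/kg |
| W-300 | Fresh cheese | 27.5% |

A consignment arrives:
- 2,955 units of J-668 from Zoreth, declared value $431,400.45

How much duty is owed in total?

$127,263.13

Line 1 (J-668, Zoreth, 2,955 units, $431,400.45):
Base rate for J-668 is 29.5%.
Duty = $431,400.45 × 29.5% = $127,263.13.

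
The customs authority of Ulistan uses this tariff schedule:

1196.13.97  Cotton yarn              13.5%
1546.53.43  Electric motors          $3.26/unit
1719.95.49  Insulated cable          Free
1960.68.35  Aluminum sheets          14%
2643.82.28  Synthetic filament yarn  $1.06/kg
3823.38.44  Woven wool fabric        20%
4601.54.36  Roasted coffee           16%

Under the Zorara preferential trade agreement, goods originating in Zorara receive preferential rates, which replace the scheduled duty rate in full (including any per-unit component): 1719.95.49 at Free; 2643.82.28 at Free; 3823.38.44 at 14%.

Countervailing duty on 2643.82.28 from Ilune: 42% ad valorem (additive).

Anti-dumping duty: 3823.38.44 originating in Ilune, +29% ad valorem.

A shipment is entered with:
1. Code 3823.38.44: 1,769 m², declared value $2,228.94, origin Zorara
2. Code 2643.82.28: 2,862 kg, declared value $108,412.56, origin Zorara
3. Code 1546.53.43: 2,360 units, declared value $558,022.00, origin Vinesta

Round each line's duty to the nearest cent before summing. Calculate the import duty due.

$8,005.65

Line 1 (3823.38.44, Zorara, 1,769 m², $2,228.94):
Base rate for 3823.38.44 is 20%.
Origin Zorara qualifies under the Ulistan–Zorara agreement and 3823.38.44 is covered: preferential rate 14% applies instead.
The additional-duty order on 3823.38.44 targets Ilune, not Zorara; it does not apply.
Duty = $2,228.94 × 14% = $312.05.
Line 2 (2643.82.28, Zorara, 2,862 kg, $108,412.56):
Base rate for 2643.82.28 is $1.06/kg.
Origin Zorara qualifies under the Ulistan–Zorara agreement and 2643.82.28 is covered: preferential rate Free applies instead.
The additional-duty order on 2643.82.28 targets Ilune, not Zorara; it does not apply.
Duty = $108,412.56 × 0% = $0.00.
Line 3 (1546.53.43, Vinesta, 2,360 units, $558,022.00):
Base rate for 1546.53.43 is $3.26/unit.
Duty = 2,360 × $3.26 = $7,693.60.
Total = $312.05 + $0.00 + $7,693.60 = $8,005.65.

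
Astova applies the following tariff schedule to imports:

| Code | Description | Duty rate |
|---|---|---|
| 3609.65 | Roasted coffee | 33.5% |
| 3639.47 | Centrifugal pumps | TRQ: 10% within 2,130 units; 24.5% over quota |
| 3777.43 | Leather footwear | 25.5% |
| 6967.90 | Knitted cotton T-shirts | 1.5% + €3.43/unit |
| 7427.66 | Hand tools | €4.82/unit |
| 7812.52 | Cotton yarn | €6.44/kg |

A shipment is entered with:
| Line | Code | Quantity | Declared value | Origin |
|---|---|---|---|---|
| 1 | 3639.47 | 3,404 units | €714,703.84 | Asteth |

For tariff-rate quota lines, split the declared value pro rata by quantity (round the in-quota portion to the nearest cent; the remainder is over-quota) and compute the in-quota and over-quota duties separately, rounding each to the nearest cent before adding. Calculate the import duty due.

Line 1 (3639.47, Asteth, 3,404 units, €714,703.84):
Code 3639.47 is under a tariff-rate quota (threshold 2,130 units). In-quota: 2,130 units at 10%; over-quota: 1,274 units at 24.5%.
Pro-rata value split: in-quota = €714,703.84 × 2,130/3,404 = €447,214.80; over-quota = €714,703.84 − €447,214.80 = €267,489.04.
In-quota duty = €447,214.80 × 10% = €44,721.48. Over-quota duty = €267,489.04 × 24.5% = €65,534.81.
Line duty = €44,721.48 + €65,534.81 = €110,256.29.

€110,256.29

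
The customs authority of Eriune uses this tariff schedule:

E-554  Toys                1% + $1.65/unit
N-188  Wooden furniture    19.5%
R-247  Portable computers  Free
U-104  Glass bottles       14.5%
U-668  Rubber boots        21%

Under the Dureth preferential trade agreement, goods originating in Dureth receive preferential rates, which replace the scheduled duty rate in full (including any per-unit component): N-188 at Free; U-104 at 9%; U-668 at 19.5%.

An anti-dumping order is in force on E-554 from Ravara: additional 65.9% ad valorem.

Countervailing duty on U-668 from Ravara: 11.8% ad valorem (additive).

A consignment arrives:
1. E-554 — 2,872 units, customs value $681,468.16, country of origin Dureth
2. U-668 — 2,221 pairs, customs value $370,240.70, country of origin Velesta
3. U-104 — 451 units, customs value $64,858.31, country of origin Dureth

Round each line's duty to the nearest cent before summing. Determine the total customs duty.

Line 1 (E-554, Dureth, 2,872 units, $681,468.16):
Base rate for E-554 is 1% + $1.65/unit.
Origin Dureth is the FTA partner but E-554 is not on the preference list; base rate stands.
The additional-duty order on E-554 targets Ravara, not Dureth; it does not apply.
Duty = $681,468.16 × 1% + 2,872 × $1.65 = $11,553.48.
Line 2 (U-668, Velesta, 2,221 pairs, $370,240.70):
Base rate for U-668 is 21%.
U-668 has an FTA preferential rate, but origin Velesta is not Dureth; base rate stands.
The additional-duty order on U-668 targets Ravara, not Velesta; it does not apply.
Duty = $370,240.70 × 21% = $77,750.55.
Line 3 (U-104, Dureth, 451 units, $64,858.31):
Base rate for U-104 is 14.5%.
Origin Dureth qualifies under the Eriune–Dureth agreement and U-104 is covered: preferential rate 9% applies instead.
Duty = $64,858.31 × 9% = $5,837.25.
Total = $11,553.48 + $77,750.55 + $5,837.25 = $95,141.28.

$95,141.28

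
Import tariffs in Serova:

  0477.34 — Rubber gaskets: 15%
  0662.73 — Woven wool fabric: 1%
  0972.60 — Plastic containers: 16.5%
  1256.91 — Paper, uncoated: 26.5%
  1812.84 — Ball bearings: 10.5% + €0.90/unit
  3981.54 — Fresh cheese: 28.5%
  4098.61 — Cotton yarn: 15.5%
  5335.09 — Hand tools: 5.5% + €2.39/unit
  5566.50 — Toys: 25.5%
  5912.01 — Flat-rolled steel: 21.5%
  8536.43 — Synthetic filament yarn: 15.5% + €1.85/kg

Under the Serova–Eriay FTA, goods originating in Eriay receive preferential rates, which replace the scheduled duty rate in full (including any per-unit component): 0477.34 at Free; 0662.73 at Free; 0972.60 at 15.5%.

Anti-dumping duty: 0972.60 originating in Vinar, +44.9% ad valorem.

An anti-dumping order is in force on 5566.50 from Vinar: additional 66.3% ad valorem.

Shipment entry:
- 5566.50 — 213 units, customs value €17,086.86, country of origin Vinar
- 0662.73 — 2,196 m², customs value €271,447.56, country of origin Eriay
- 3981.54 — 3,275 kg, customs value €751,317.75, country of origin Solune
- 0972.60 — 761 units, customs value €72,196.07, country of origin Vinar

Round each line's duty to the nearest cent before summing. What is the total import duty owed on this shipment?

Line 1 (5566.50, Vinar, 213 units, €17,086.86):
Base rate for 5566.50 is 25.5%.
Additional duty on 5566.50 from Vinar: +66.3%. Applied ad valorem rate: 25.5% + 66.3% = 91.8%.
Duty = €17,086.86 × 91.8% = €15,685.74.
Line 2 (0662.73, Eriay, 2,196 m², €271,447.56):
Base rate for 0662.73 is 1%.
Origin Eriay qualifies under the Serova–Eriay agreement and 0662.73 is covered: preferential rate Free applies instead.
Duty = €271,447.56 × 0% = €0.00.
Line 3 (3981.54, Solune, 3,275 kg, €751,317.75):
Base rate for 3981.54 is 28.5%.
Duty = €751,317.75 × 28.5% = €214,125.56.
Line 4 (0972.60, Vinar, 761 units, €72,196.07):
Base rate for 0972.60 is 16.5%.
0972.60 has an FTA preferential rate, but origin Vinar is not Eriay; base rate stands.
Additional duty on 0972.60 from Vinar: +44.9%. Applied ad valorem rate: 16.5% + 44.9% = 61.4%.
Duty = €72,196.07 × 61.4% = €44,328.39.
Total = €15,685.74 + €0.00 + €214,125.56 + €44,328.39 = €274,139.69.

€274,139.69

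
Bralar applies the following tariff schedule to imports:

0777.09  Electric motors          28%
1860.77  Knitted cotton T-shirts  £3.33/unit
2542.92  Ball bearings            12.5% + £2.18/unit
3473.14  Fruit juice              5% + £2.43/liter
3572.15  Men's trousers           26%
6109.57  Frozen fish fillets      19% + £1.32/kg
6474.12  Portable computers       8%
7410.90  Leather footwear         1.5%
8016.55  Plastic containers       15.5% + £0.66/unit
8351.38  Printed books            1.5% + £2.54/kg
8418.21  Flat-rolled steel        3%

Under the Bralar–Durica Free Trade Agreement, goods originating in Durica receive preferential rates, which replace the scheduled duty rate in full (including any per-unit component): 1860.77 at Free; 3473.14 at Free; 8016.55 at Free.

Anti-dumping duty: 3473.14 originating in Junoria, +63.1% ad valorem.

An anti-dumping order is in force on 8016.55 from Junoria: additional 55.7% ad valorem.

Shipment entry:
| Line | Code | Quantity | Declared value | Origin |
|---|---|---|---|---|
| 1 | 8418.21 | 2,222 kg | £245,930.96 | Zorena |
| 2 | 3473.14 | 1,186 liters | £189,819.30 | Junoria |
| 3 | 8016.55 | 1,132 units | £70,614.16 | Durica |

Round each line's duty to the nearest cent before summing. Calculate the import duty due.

£139,526.85

Line 1 (8418.21, Zorena, 2,222 kg, £245,930.96):
Base rate for 8418.21 is 3%.
Duty = £245,930.96 × 3% = £7,377.93.
Line 2 (3473.14, Junoria, 1,186 liters, £189,819.30):
Base rate for 3473.14 is 5% + £2.43/liter.
3473.14 has an FTA preferential rate, but origin Junoria is not Durica; base rate stands.
Additional duty on 3473.14 from Junoria: +63.1%. Applied ad valorem rate: 5% + 63.1% = 68.1%.
Duty = £189,819.30 × 68.1% + 1,186 × £2.43 = £132,148.92.
Line 3 (8016.55, Durica, 1,132 units, £70,614.16):
Base rate for 8016.55 is 15.5% + £0.66/unit.
Origin Durica qualifies under the Bralar–Durica agreement and 8016.55 is covered: preferential rate Free applies instead.
The additional-duty order on 8016.55 targets Junoria, not Durica; it does not apply.
Duty = £70,614.16 × 0% = £0.00.
Total = £7,377.93 + £132,148.92 + £0.00 = £139,526.85.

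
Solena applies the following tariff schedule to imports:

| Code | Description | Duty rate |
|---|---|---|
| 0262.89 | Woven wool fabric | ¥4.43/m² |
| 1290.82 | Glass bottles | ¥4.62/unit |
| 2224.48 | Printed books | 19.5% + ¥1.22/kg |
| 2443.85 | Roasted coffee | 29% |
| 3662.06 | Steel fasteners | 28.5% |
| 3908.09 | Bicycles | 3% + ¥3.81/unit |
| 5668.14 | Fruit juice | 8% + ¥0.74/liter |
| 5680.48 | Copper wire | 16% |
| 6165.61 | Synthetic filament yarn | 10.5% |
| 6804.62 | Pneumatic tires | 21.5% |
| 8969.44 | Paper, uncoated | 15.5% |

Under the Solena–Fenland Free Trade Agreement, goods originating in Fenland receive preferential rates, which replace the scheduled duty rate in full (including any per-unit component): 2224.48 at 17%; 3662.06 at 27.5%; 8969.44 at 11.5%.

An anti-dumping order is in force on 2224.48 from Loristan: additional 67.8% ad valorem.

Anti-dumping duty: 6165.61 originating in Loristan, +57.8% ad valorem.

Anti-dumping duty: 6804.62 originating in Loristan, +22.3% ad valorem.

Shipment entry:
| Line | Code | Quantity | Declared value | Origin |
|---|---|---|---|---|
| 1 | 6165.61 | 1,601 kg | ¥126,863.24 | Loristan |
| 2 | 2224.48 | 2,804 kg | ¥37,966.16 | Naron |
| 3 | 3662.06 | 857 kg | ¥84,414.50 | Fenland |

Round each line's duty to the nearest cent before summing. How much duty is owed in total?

Line 1 (6165.61, Loristan, 1,601 kg, ¥126,863.24):
Base rate for 6165.61 is 10.5%.
Additional duty on 6165.61 from Loristan: +57.8%. Applied ad valorem rate: 10.5% + 57.8% = 68.3%.
Duty = ¥126,863.24 × 68.3% = ¥86,647.59.
Line 2 (2224.48, Naron, 2,804 kg, ¥37,966.16):
Base rate for 2224.48 is 19.5% + ¥1.22/kg.
2224.48 has an FTA preferential rate, but origin Naron is not Fenland; base rate stands.
The additional-duty order on 2224.48 targets Loristan, not Naron; it does not apply.
Duty = ¥37,966.16 × 19.5% + 2,804 × ¥1.22 = ¥10,824.28.
Line 3 (3662.06, Fenland, 857 kg, ¥84,414.50):
Base rate for 3662.06 is 28.5%.
Origin Fenland qualifies under the Solena–Fenland agreement and 3662.06 is covered: preferential rate 27.5% applies instead.
Duty = ¥84,414.50 × 27.5% = ¥23,213.99.
Total = ¥86,647.59 + ¥10,824.28 + ¥23,213.99 = ¥120,685.86.

¥120,685.86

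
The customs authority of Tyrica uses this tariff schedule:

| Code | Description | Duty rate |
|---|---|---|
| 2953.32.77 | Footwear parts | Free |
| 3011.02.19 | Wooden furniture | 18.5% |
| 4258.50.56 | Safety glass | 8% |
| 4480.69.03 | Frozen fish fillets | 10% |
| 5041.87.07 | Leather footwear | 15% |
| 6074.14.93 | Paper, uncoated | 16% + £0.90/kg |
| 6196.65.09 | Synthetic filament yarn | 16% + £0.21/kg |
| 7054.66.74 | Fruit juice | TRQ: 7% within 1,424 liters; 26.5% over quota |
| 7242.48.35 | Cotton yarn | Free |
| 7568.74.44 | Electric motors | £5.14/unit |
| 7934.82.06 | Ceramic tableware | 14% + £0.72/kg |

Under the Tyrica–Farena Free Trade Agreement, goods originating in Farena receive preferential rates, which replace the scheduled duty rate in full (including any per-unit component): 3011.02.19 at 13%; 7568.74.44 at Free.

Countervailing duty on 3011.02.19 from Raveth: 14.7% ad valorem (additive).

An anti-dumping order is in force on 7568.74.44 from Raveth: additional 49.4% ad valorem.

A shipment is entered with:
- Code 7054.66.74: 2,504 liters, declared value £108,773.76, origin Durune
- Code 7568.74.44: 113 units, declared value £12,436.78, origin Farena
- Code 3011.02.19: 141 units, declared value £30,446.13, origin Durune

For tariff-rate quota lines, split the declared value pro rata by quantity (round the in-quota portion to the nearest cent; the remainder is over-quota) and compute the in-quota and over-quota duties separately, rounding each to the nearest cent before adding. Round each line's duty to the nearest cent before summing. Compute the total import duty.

Line 1 (7054.66.74, Durune, 2,504 liters, £108,773.76):
Code 7054.66.74 is under a tariff-rate quota (threshold 1,424 liters). In-quota: 1,424 liters at 7%; over-quota: 1,080 liters at 26.5%.
Pro-rata value split: in-quota = £108,773.76 × 1,424/2,504 = £61,858.56; over-quota = £108,773.76 − £61,858.56 = £46,915.20.
In-quota duty = £61,858.56 × 7% = £4,330.10. Over-quota duty = £46,915.20 × 26.5% = £12,432.53.
Line duty = £4,330.10 + £12,432.53 = £16,762.63.
Line 2 (7568.74.44, Farena, 113 units, £12,436.78):
Base rate for 7568.74.44 is £5.14/unit.
Origin Farena qualifies under the Tyrica–Farena agreement and 7568.74.44 is covered: preferential rate Free applies instead.
The additional-duty order on 7568.74.44 targets Raveth, not Farena; it does not apply.
Duty = £12,436.78 × 0% = £0.00.
Line 3 (3011.02.19, Durune, 141 units, £30,446.13):
Base rate for 3011.02.19 is 18.5%.
3011.02.19 has an FTA preferential rate, but origin Durune is not Farena; base rate stands.
The additional-duty order on 3011.02.19 targets Raveth, not Durune; it does not apply.
Duty = £30,446.13 × 18.5% = £5,632.53.
Total = £16,762.63 + £0.00 + £5,632.53 = £22,395.16.

£22,395.16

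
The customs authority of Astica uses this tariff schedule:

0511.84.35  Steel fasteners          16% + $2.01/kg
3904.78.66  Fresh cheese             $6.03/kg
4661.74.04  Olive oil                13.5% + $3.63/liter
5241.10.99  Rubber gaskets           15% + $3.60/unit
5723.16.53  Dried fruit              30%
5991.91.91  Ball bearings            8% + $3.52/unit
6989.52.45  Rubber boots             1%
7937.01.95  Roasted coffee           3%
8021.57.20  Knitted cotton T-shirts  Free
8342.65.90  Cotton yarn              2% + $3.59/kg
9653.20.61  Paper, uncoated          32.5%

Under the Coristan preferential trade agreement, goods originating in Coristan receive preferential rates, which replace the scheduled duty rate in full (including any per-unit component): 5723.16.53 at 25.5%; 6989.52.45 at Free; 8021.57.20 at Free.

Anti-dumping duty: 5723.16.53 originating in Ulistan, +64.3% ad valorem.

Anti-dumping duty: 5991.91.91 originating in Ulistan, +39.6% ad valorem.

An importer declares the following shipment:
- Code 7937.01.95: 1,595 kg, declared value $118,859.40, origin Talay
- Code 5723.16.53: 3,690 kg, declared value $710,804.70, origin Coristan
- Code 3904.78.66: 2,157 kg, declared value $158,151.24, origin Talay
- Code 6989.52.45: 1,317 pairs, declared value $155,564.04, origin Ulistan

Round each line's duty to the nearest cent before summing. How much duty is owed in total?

Line 1 (7937.01.95, Talay, 1,595 kg, $118,859.40):
Base rate for 7937.01.95 is 3%.
Duty = $118,859.40 × 3% = $3,565.78.
Line 2 (5723.16.53, Coristan, 3,690 kg, $710,804.70):
Base rate for 5723.16.53 is 30%.
Origin Coristan qualifies under the Astica–Coristan agreement and 5723.16.53 is covered: preferential rate 25.5% applies instead.
The additional-duty order on 5723.16.53 targets Ulistan, not Coristan; it does not apply.
Duty = $710,804.70 × 25.5% = $181,255.20.
Line 3 (3904.78.66, Talay, 2,157 kg, $158,151.24):
Base rate for 3904.78.66 is $6.03/kg.
Duty = 2,157 × $6.03 = $13,006.71.
Line 4 (6989.52.45, Ulistan, 1,317 pairs, $155,564.04):
Base rate for 6989.52.45 is 1%.
6989.52.45 has an FTA preferential rate, but origin Ulistan is not Coristan; base rate stands.
Duty = $155,564.04 × 1% = $1,555.64.
Total = $3,565.78 + $181,255.20 + $13,006.71 + $1,555.64 = $199,383.33.

$199,383.33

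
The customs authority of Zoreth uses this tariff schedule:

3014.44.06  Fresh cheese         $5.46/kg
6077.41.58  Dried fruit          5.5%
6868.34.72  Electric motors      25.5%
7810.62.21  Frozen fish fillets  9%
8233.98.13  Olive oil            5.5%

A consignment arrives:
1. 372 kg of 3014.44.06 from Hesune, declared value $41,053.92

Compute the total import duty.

Line 1 (3014.44.06, Hesune, 372 kg, $41,053.92):
Base rate for 3014.44.06 is $5.46/kg.
Duty = 372 × $5.46 = $2,031.12.

$2,031.12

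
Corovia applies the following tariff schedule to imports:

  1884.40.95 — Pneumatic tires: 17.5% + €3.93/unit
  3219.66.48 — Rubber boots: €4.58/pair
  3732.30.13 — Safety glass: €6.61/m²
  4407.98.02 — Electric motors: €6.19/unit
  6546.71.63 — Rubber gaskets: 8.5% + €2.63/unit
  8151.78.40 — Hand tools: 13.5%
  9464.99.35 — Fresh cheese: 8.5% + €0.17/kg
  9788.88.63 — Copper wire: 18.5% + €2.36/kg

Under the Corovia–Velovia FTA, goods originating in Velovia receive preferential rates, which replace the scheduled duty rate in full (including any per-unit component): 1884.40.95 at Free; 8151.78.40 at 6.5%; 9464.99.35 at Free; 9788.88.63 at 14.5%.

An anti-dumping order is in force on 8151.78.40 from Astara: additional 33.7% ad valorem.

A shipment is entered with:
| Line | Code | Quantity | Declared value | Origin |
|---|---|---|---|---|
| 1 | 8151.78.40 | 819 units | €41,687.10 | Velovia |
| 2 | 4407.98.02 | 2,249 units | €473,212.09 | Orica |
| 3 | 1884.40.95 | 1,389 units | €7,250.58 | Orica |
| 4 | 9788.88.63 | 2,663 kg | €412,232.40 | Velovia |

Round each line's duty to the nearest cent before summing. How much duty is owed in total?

€83,132.29

Line 1 (8151.78.40, Velovia, 819 units, €41,687.10):
Base rate for 8151.78.40 is 13.5%.
Origin Velovia qualifies under the Corovia–Velovia agreement and 8151.78.40 is covered: preferential rate 6.5% applies instead.
The additional-duty order on 8151.78.40 targets Astara, not Velovia; it does not apply.
Duty = €41,687.10 × 6.5% = €2,709.66.
Line 2 (4407.98.02, Orica, 2,249 units, €473,212.09):
Base rate for 4407.98.02 is €6.19/unit.
Duty = 2,249 × €6.19 = €13,921.31.
Line 3 (1884.40.95, Orica, 1,389 units, €7,250.58):
Base rate for 1884.40.95 is 17.5% + €3.93/unit.
1884.40.95 has an FTA preferential rate, but origin Orica is not Velovia; base rate stands.
Duty = €7,250.58 × 17.5% + 1,389 × €3.93 = €6,727.62.
Line 4 (9788.88.63, Velovia, 2,663 kg, €412,232.40):
Base rate for 9788.88.63 is 18.5% + €2.36/kg.
Origin Velovia qualifies under the Corovia–Velovia agreement and 9788.88.63 is covered: preferential rate 14.5% applies instead.
Duty = €412,232.40 × 14.5% = €59,773.70.
Total = €2,709.66 + €13,921.31 + €6,727.62 + €59,773.70 = €83,132.29.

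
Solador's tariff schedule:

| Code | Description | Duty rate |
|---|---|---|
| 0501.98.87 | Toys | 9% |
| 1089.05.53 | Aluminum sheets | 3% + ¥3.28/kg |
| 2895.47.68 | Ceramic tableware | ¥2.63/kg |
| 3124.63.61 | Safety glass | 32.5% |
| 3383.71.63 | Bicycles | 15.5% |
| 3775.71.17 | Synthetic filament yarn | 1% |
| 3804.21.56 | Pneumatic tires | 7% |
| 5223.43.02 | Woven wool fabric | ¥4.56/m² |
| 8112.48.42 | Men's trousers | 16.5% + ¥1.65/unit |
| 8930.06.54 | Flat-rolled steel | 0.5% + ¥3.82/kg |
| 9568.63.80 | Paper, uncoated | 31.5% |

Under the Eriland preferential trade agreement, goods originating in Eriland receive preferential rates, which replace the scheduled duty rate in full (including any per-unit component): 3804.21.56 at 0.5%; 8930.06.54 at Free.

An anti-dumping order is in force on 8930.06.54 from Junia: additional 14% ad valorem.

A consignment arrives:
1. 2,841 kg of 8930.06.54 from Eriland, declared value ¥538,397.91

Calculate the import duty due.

¥0.00

Line 1 (8930.06.54, Eriland, 2,841 kg, ¥538,397.91):
Base rate for 8930.06.54 is 0.5% + ¥3.82/kg.
Origin Eriland qualifies under the Solador–Eriland agreement and 8930.06.54 is covered: preferential rate Free applies instead.
The additional-duty order on 8930.06.54 targets Junia, not Eriland; it does not apply.
Duty = ¥538,397.91 × 0% = ¥0.00.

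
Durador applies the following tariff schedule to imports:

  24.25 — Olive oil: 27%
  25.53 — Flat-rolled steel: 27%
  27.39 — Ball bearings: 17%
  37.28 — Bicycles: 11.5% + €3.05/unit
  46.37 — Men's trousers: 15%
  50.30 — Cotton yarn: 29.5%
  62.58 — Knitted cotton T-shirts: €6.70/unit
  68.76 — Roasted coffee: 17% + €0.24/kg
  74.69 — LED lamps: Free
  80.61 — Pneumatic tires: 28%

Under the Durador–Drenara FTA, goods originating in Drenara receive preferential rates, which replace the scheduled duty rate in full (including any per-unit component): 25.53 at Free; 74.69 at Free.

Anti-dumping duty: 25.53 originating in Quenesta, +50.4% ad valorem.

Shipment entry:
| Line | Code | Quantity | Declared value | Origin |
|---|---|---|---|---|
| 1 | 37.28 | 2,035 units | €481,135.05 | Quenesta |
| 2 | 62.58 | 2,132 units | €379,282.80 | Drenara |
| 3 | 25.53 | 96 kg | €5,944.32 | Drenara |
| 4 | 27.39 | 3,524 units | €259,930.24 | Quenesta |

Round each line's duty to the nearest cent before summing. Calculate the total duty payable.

Line 1 (37.28, Quenesta, 2,035 units, €481,135.05):
Base rate for 37.28 is 11.5% + €3.05/unit.
Duty = €481,135.05 × 11.5% + 2,035 × €3.05 = €61,537.28.
Line 2 (62.58, Drenara, 2,132 units, €379,282.80):
Base rate for 62.58 is €6.70/unit.
Origin Drenara is the FTA partner but 62.58 is not on the preference list; base rate stands.
Duty = 2,132 × €6.70 = €14,284.40.
Line 3 (25.53, Drenara, 96 kg, €5,944.32):
Base rate for 25.53 is 27%.
Origin Drenara qualifies under the Durador–Drenara agreement and 25.53 is covered: preferential rate Free applies instead.
The additional-duty order on 25.53 targets Quenesta, not Drenara; it does not apply.
Duty = €5,944.32 × 0% = €0.00.
Line 4 (27.39, Quenesta, 3,524 units, €259,930.24):
Base rate for 27.39 is 17%.
Duty = €259,930.24 × 17% = €44,188.14.
Total = €61,537.28 + €14,284.40 + €0.00 + €44,188.14 = €120,009.82.

€120,009.82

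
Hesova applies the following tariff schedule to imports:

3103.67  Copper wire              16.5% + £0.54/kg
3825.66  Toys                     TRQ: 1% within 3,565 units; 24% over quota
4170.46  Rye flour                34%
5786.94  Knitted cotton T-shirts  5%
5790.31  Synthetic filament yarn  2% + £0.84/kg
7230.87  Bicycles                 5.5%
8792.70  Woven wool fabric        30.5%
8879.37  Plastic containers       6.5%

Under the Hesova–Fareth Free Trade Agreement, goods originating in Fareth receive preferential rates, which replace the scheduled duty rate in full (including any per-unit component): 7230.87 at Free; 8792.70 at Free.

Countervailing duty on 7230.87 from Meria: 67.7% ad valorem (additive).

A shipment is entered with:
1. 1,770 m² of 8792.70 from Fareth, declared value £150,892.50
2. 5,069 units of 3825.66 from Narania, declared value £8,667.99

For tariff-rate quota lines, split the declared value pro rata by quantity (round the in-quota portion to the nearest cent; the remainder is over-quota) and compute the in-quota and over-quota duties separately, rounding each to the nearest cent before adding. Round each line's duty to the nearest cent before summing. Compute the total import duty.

Line 1 (8792.70, Fareth, 1,770 m², £150,892.50):
Base rate for 8792.70 is 30.5%.
Origin Fareth qualifies under the Hesova–Fareth agreement and 8792.70 is covered: preferential rate Free applies instead.
Duty = £150,892.50 × 0% = £0.00.
Line 2 (3825.66, Narania, 5,069 units, £8,667.99):
Code 3825.66 is under a tariff-rate quota (threshold 3,565 units). In-quota: 3,565 units at 1%; over-quota: 1,504 units at 24%.
Pro-rata value split: in-quota = £8,667.99 × 3,565/5,069 = £6,096.15; over-quota = £8,667.99 − £6,096.15 = £2,571.84.
In-quota duty = £6,096.15 × 1% = £60.96. Over-quota duty = £2,571.84 × 24% = £617.24.
Line duty = £60.96 + £617.24 = £678.20.
Total = £0.00 + £678.20 = £678.20.

£678.20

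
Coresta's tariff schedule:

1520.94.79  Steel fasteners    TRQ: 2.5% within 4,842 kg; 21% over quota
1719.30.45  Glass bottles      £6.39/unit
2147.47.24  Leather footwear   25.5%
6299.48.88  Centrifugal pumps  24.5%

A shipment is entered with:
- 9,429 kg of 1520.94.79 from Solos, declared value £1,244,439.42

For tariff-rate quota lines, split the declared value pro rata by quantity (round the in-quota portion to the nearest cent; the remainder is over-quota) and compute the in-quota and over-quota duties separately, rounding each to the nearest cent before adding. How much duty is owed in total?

£143,108.55

Line 1 (1520.94.79, Solos, 9,429 kg, £1,244,439.42):
Code 1520.94.79 is under a tariff-rate quota (threshold 4,842 kg). In-quota: 4,842 kg at 2.5%; over-quota: 4,587 kg at 21%.
Pro-rata value split: in-quota = £1,244,439.42 × 4,842/9,429 = £639,047.16; over-quota = £1,244,439.42 − £639,047.16 = £605,392.26.
In-quota duty = £639,047.16 × 2.5% = £15,976.18. Over-quota duty = £605,392.26 × 21% = £127,132.37.
Line duty = £15,976.18 + £127,132.37 = £143,108.55.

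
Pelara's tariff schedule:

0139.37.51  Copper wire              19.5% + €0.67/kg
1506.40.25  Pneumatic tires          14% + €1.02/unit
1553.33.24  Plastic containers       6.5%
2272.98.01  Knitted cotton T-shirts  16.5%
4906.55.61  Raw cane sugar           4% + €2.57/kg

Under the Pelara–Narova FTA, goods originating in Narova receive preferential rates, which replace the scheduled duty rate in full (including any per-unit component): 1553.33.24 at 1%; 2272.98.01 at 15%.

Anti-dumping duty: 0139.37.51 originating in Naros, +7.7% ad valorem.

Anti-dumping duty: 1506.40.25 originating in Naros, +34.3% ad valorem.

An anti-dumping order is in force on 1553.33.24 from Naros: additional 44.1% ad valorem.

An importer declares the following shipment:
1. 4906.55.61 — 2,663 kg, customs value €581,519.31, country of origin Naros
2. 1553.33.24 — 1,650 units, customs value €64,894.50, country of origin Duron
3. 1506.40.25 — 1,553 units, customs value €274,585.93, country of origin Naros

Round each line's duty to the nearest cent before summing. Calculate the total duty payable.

Line 1 (4906.55.61, Naros, 2,663 kg, €581,519.31):
Base rate for 4906.55.61 is 4% + €2.57/kg.
Duty = €581,519.31 × 4% + 2,663 × €2.57 = €30,104.68.
Line 2 (1553.33.24, Duron, 1,650 units, €64,894.50):
Base rate for 1553.33.24 is 6.5%.
1553.33.24 has an FTA preferential rate, but origin Duron is not Narova; base rate stands.
The additional-duty order on 1553.33.24 targets Naros, not Duron; it does not apply.
Duty = €64,894.50 × 6.5% = €4,218.14.
Line 3 (1506.40.25, Naros, 1,553 units, €274,585.93):
Base rate for 1506.40.25 is 14% + €1.02/unit.
Additional duty on 1506.40.25 from Naros: +34.3%. Applied ad valorem rate: 14% + 34.3% = 48.3%.
Duty = €274,585.93 × 48.3% + 1,553 × €1.02 = €134,209.06.
Total = €30,104.68 + €4,218.14 + €134,209.06 = €168,531.88.

€168,531.88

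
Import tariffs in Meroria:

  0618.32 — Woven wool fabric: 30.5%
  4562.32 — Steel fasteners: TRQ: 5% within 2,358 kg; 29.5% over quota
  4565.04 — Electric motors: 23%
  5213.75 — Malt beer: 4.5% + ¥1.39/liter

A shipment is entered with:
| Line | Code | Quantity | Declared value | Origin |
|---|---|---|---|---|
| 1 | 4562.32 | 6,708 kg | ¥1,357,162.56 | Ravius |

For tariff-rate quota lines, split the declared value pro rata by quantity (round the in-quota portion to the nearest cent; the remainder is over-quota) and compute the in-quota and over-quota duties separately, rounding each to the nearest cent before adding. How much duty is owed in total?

Line 1 (4562.32, Ravius, 6,708 kg, ¥1,357,162.56):
Code 4562.32 is under a tariff-rate quota (threshold 2,358 kg). In-quota: 2,358 kg at 5%; over-quota: 4,350 kg at 29.5%.
Pro-rata value split: in-quota = ¥1,357,162.56 × 2,358/6,708 = ¥477,070.56; over-quota = ¥1,357,162.56 − ¥477,070.56 = ¥880,092.00.
In-quota duty = ¥477,070.56 × 5% = ¥23,853.53. Over-quota duty = ¥880,092.00 × 29.5% = ¥259,627.14.
Line duty = ¥23,853.53 + ¥259,627.14 = ¥283,480.67.

¥283,480.67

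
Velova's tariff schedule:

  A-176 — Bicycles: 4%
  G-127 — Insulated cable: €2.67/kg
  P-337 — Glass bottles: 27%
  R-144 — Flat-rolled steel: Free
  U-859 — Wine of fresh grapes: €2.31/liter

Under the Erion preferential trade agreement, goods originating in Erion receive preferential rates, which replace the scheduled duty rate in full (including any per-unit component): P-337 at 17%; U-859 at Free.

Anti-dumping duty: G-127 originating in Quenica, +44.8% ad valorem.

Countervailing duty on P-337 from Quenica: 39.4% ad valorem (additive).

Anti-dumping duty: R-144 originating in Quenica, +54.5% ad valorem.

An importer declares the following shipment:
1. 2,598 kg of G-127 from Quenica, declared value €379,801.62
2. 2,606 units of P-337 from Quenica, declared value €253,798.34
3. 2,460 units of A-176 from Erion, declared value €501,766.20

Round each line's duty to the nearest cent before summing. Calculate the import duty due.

Line 1 (G-127, Quenica, 2,598 kg, €379,801.62):
Base rate for G-127 is €2.67/kg.
Additional duty on G-127 from Quenica: +44.8% ad valorem. Applied ad valorem rate = 44.8%.
Duty = €379,801.62 × 44.8% + 2,598 × €2.67 = €177,087.79.
Line 2 (P-337, Quenica, 2,606 units, €253,798.34):
Base rate for P-337 is 27%.
P-337 has an FTA preferential rate, but origin Quenica is not Erion; base rate stands.
Additional duty on P-337 from Quenica: +39.4%. Applied ad valorem rate: 27% + 39.4% = 66.4%.
Duty = €253,798.34 × 66.4% = €168,522.10.
Line 3 (A-176, Erion, 2,460 units, €501,766.20):
Base rate for A-176 is 4%.
Origin Erion is the FTA partner but A-176 is not on the preference list; base rate stands.
Duty = €501,766.20 × 4% = €20,070.65.
Total = €177,087.79 + €168,522.10 + €20,070.65 = €365,680.54.

€365,680.54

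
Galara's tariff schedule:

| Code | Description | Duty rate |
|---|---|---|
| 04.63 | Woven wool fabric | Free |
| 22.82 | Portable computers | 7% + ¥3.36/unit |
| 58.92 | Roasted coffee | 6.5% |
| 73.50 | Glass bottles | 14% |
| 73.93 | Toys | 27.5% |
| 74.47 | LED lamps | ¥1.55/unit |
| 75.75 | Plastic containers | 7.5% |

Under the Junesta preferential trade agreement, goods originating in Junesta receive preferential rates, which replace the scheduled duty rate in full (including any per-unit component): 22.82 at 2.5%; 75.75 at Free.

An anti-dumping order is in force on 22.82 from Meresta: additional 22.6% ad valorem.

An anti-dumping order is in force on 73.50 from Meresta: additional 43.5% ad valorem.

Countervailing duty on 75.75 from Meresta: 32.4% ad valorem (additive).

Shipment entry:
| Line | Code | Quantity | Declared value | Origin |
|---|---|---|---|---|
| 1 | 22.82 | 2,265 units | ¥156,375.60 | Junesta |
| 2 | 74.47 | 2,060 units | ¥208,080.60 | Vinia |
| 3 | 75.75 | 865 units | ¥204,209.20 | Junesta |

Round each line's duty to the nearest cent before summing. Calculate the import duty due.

¥7,102.39

Line 1 (22.82, Junesta, 2,265 units, ¥156,375.60):
Base rate for 22.82 is 7% + ¥3.36/unit.
Origin Junesta qualifies under the Galara–Junesta agreement and 22.82 is covered: preferential rate 2.5% applies instead.
The additional-duty order on 22.82 targets Meresta, not Junesta; it does not apply.
Duty = ¥156,375.60 × 2.5% = ¥3,909.39.
Line 2 (74.47, Vinia, 2,060 units, ¥208,080.60):
Base rate for 74.47 is ¥1.55/unit.
Duty = 2,060 × ¥1.55 = ¥3,193.00.
Line 3 (75.75, Junesta, 865 units, ¥204,209.20):
Base rate for 75.75 is 7.5%.
Origin Junesta qualifies under the Galara–Junesta agreement and 75.75 is covered: preferential rate Free applies instead.
The additional-duty order on 75.75 targets Meresta, not Junesta; it does not apply.
Duty = ¥204,209.20 × 0% = ¥0.00.
Total = ¥3,909.39 + ¥3,193.00 + ¥0.00 = ¥7,102.39.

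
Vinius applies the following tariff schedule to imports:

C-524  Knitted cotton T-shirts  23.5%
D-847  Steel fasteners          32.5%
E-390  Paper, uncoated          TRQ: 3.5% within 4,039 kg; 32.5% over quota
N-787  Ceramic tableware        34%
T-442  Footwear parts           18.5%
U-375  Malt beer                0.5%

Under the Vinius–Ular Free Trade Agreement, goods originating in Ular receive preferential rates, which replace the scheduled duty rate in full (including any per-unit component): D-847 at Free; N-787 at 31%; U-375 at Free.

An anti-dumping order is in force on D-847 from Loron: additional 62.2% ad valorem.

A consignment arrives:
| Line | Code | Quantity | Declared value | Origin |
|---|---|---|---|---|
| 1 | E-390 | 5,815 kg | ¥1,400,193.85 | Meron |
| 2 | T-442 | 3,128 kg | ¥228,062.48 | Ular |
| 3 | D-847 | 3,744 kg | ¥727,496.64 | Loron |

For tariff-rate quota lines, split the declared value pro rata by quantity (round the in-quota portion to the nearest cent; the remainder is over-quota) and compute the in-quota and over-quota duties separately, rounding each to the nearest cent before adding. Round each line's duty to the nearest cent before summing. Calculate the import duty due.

¥904,154.15

Line 1 (E-390, Meron, 5,815 kg, ¥1,400,193.85):
Code E-390 is under a tariff-rate quota (threshold 4,039 kg). In-quota: 4,039 kg at 3.5%; over-quota: 1,776 kg at 32.5%.
Pro-rata value split: in-quota = ¥1,400,193.85 × 4,039/5,815 = ¥972,550.81; over-quota = ¥1,400,193.85 − ¥972,550.81 = ¥427,643.04.
In-quota duty = ¥972,550.81 × 3.5% = ¥34,039.28. Over-quota duty = ¥427,643.04 × 32.5% = ¥138,983.99.
Line duty = ¥34,039.28 + ¥138,983.99 = ¥173,023.27.
Line 2 (T-442, Ular, 3,128 kg, ¥228,062.48):
Base rate for T-442 is 18.5%.
Origin Ular is the FTA partner but T-442 is not on the preference list; base rate stands.
Duty = ¥228,062.48 × 18.5% = ¥42,191.56.
Line 3 (D-847, Loron, 3,744 kg, ¥727,496.64):
Base rate for D-847 is 32.5%.
D-847 has an FTA preferential rate, but origin Loron is not Ular; base rate stands.
Additional duty on D-847 from Loron: +62.2%. Applied ad valorem rate: 32.5% + 62.2% = 94.7%.
Duty = ¥727,496.64 × 94.7% = ¥688,939.32.
Total = ¥173,023.27 + ¥42,191.56 + ¥688,939.32 = ¥904,154.15.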